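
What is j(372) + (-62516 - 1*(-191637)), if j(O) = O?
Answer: 129493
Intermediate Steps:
j(372) + (-62516 - 1*(-191637)) = 372 + (-62516 - 1*(-191637)) = 372 + (-62516 + 191637) = 372 + 129121 = 129493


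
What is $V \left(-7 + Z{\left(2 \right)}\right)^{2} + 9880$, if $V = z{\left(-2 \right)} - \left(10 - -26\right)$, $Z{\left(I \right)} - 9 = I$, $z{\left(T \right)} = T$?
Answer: $9272$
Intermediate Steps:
$Z{\left(I \right)} = 9 + I$
$V = -38$ ($V = -2 - \left(10 - -26\right) = -2 - \left(10 + 26\right) = -2 - 36 = -38$)
$V \left(-7 + Z{\left(2 \right)}\right)^{2} + 9880 = - 38 \left(-7 + \left(9 + 2\right)\right)^{2} + 9880 = - 38 \left(-7 + 11\right)^{2} + 9880 = - 38 \cdot 4^{2} + 9880 = \left(-38\right) 16 + 9880 = -608 + 9880 = 9272$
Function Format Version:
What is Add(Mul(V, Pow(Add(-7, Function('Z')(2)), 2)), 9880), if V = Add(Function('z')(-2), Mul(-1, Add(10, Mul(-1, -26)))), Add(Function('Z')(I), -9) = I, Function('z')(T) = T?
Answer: 9272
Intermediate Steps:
Function('Z')(I) = Add(9, I)
V = -38 (V = Add(-2, Mul(-1, Add(10, Mul(-1, -26)))) = Add(-2, Mul(-1, Add(10, 26))) = Add(-2, Mul(-1, 36)) = Add(-2, -36) = -38)
Add(Mul(V, Pow(Add(-7, Function('Z')(2)), 2)), 9880) = Add(Mul(-38, Pow(Add(-7, Add(9, 2)), 2)), 9880) = Add(Mul(-38, Pow(Add(-7, 11), 2)), 9880) = Add(Mul(-38, Pow(4, 2)), 9880) = Add(Mul(-38, 16), 9880) = Add(-608, 9880) = 9272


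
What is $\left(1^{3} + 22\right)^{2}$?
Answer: $529$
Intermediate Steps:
$\left(1^{3} + 22\right)^{2} = \left(1 + 22\right)^{2} = 23^{2} = 529$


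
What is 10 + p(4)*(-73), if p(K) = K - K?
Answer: 10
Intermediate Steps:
p(K) = 0
10 + p(4)*(-73) = 10 + 0*(-73) = 10 + 0 = 10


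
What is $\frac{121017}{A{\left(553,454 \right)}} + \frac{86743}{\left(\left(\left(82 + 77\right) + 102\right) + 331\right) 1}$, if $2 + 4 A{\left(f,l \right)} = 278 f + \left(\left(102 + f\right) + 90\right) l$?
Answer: $\frac{21480414011}{145620752} \approx 147.51$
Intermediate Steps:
$A{\left(f,l \right)} = - \frac{1}{2} + \frac{139 f}{2} + \frac{l \left(192 + f\right)}{4}$ ($A{\left(f,l \right)} = - \frac{1}{2} + \frac{278 f + \left(\left(102 + f\right) + 90\right) l}{4} = - \frac{1}{2} + \frac{278 f + \left(192 + f\right) l}{4} = - \frac{1}{2} + \frac{278 f + l \left(192 + f\right)}{4} = - \frac{1}{2} + \left(\frac{139 f}{2} + \frac{l \left(192 + f\right)}{4}\right) = - \frac{1}{2} + \frac{139 f}{2} + \frac{l \left(192 + f\right)}{4}$)
$\frac{121017}{A{\left(553,454 \right)}} + \frac{86743}{\left(\left(\left(82 + 77\right) + 102\right) + 331\right) 1} = \frac{121017}{- \frac{1}{2} + 48 \cdot 454 + \frac{139}{2} \cdot 553 + \frac{1}{4} \cdot 553 \cdot 454} + \frac{86743}{\left(\left(\left(82 + 77\right) + 102\right) + 331\right) 1} = \frac{121017}{- \frac{1}{2} + 21792 + \frac{76867}{2} + \frac{125531}{2}} + \frac{86743}{\left(\left(159 + 102\right) + 331\right) 1} = \frac{121017}{\frac{245981}{2}} + \frac{86743}{\left(261 + 331\right) 1} = 121017 \cdot \frac{2}{245981} + \frac{86743}{592 \cdot 1} = \frac{242034}{245981} + \frac{86743}{592} = \frac{21480414011}{145620752}$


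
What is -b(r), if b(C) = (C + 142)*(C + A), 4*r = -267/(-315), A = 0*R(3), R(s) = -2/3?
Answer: -5315881/176400 ≈ -30.135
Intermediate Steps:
R(s) = -⅔ (R(s) = -2*⅓ = -⅔)
A = 0 (A = 0*(-⅔) = 0)
r = 89/420 (r = (-267/(-315))/4 = (-267*(-1/315))/4 = (¼)*(89/105) = 89/420 ≈ 0.21190)
b(C) = C*(142 + C) (b(C) = (C + 142)*(C + 0) = (142 + C)*C = C*(142 + C))
-b(r) = -89*(142 + 89/420)/420 = -89*59729/(420*420) = -1*5315881/176400 = -5315881/176400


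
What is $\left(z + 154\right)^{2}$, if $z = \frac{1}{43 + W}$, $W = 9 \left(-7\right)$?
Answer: $\frac{9480241}{400} \approx 23701.0$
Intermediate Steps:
$W = -63$
$z = - \frac{1}{20}$ ($z = \frac{1}{43 - 63} = \frac{1}{-20} = - \frac{1}{20} \approx -0.05$)
$\left(z + 154\right)^{2} = \left(- \frac{1}{20} + 154\right)^{2} = \left(\frac{3079}{20}\right)^{2} = \frac{9480241}{400}$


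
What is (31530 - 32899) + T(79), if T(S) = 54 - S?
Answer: -1394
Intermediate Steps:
(31530 - 32899) + T(79) = (31530 - 32899) + (54 - 1*79) = -1369 + (54 - 79) = -1369 - 25 = -1394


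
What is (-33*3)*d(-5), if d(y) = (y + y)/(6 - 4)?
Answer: 495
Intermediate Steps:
d(y) = y (d(y) = (2*y)/2 = (2*y)*(½) = y)
(-33*3)*d(-5) = -33*3*(-5) = -99*(-5) = 495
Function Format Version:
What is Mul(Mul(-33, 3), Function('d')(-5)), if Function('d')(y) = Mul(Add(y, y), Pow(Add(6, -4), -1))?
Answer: 495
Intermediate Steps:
Function('d')(y) = y (Function('d')(y) = Mul(Mul(2, y), Pow(2, -1)) = Mul(Mul(2, y), Rational(1, 2)) = y)
Mul(Mul(-33, 3), Function('d')(-5)) = Mul(Mul(-33, 3), -5) = Mul(-99, -5) = 495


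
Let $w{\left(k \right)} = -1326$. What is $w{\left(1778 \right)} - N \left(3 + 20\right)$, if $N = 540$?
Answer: $-13746$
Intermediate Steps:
$w{\left(1778 \right)} - N \left(3 + 20\right) = -1326 - 540 \left(3 + 20\right) = -1326 - 540 \cdot 23 = -1326 - 12420 = -13746$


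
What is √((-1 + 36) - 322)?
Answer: I*√287 ≈ 16.941*I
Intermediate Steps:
√((-1 + 36) - 322) = √(35 - 322) = √(-287) = I*√287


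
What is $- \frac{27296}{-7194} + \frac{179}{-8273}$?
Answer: $\frac{112266041}{29757981} \approx 3.7726$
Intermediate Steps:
$- \frac{27296}{-7194} + \frac{179}{-8273} = \left(-27296\right) \left(- \frac{1}{7194}\right) + 179 \left(- \frac{1}{8273}\right) = \frac{13648}{3597} - \frac{179}{8273} = \frac{112266041}{29757981}$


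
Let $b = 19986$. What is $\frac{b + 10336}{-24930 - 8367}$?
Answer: $- \frac{30322}{33297} \approx -0.91065$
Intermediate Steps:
$\frac{b + 10336}{-24930 - 8367} = \frac{19986 + 10336}{-24930 - 8367} = \frac{30322}{-33297} = 30322 \left(- \frac{1}{33297}\right) = - \frac{30322}{33297}$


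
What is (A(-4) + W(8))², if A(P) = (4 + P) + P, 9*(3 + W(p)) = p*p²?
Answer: 201601/81 ≈ 2488.9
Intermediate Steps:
W(p) = -3 + p³/9 (W(p) = -3 + (p*p²)/9 = -3 + p³/9)
A(P) = 4 + 2*P
(A(-4) + W(8))² = ((4 + 2*(-4)) + (-3 + (⅑)*8³))² = ((4 - 8) + (-3 + (⅑)*512))² = (-4 + (-3 + 512/9))² = (-4 + 485/9)² = (449/9)² = 201601/81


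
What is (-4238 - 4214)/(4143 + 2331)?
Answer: -4226/3237 ≈ -1.3055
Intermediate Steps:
(-4238 - 4214)/(4143 + 2331) = -8452/6474 = -8452*1/6474 = -4226/3237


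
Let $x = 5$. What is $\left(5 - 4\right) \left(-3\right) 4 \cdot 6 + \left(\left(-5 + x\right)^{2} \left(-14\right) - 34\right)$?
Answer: $-106$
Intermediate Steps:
$\left(5 - 4\right) \left(-3\right) 4 \cdot 6 + \left(\left(-5 + x\right)^{2} \left(-14\right) - 34\right) = \left(5 - 4\right) \left(-3\right) 4 \cdot 6 - \left(34 - \left(-5 + 5\right)^{2} \left(-14\right)\right) = \left(5 - 4\right) \left(-3\right) 4 \cdot 6 - \left(34 - 0^{2} \left(-14\right)\right) = 1 \left(-3\right) 4 \cdot 6 + \left(0 \left(-14\right) - 34\right) = \left(-3\right) 4 \cdot 6 + \left(0 - 34\right) = \left(-12\right) 6 - 34 = -72 - 34 = -106$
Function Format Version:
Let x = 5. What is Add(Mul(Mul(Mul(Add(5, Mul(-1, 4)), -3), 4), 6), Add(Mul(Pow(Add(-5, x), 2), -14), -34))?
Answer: -106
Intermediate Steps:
Add(Mul(Mul(Mul(Add(5, Mul(-1, 4)), -3), 4), 6), Add(Mul(Pow(Add(-5, x), 2), -14), -34)) = Add(Mul(Mul(Mul(Add(5, Mul(-1, 4)), -3), 4), 6), Add(Mul(Pow(Add(-5, 5), 2), -14), -34)) = Add(Mul(Mul(Mul(Add(5, -4), -3), 4), 6), Add(Mul(Pow(0, 2), -14), -34)) = Add(Mul(Mul(Mul(1, -3), 4), 6), Add(Mul(0, -14), -34)) = Add(Mul(Mul(-3, 4), 6), Add(0, -34)) = Add(Mul(-12, 6), -34) = Add(-72, -34) = -106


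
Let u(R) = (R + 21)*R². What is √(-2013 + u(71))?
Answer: √461759 ≈ 679.53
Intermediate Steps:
u(R) = R²*(21 + R) (u(R) = (21 + R)*R² = R²*(21 + R))
√(-2013 + u(71)) = √(-2013 + 71²*(21 + 71)) = √(-2013 + 5041*92) = √(-2013 + 463772) = √461759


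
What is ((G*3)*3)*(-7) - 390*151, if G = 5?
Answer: -59205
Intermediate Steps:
((G*3)*3)*(-7) - 390*151 = ((5*3)*3)*(-7) - 390*151 = (15*3)*(-7) - 58890 = 45*(-7) - 58890 = -315 - 58890 = -59205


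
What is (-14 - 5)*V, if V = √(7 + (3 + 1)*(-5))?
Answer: -19*I*√13 ≈ -68.505*I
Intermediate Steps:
V = I*√13 (V = √(7 + 4*(-5)) = √(7 - 20) = √(-13) = I*√13 ≈ 3.6056*I)
(-14 - 5)*V = (-14 - 5)*(I*√13) = -19*I*√13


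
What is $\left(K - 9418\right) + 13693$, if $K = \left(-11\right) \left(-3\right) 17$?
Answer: $4836$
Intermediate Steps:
$K = 561$ ($K = 33 \cdot 17 = 561$)
$\left(K - 9418\right) + 13693 = \left(561 - 9418\right) + 13693 = -8857 + 13693 = 4836$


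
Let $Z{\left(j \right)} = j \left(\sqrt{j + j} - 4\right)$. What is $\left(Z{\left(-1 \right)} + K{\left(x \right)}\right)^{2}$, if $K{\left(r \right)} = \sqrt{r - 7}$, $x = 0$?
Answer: $\left(4 + i \sqrt{7} - i \sqrt{2}\right)^{2} \approx 14.483 + 9.8523 i$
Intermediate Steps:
$K{\left(r \right)} = \sqrt{-7 + r}$
$Z{\left(j \right)} = j \left(-4 + \sqrt{2} \sqrt{j}\right)$ ($Z{\left(j \right)} = j \left(\sqrt{2 j} - 4\right) = j \left(\sqrt{2} \sqrt{j} - 4\right) = j \left(-4 + \sqrt{2} \sqrt{j}\right)$)
$\left(Z{\left(-1 \right)} + K{\left(x \right)}\right)^{2} = \left(\left(\left(-4\right) \left(-1\right) + \sqrt{2} \left(-1\right)^{\frac{3}{2}}\right) + \sqrt{-7 + 0}\right)^{2} = \left(\left(4 + \sqrt{2} \left(- i\right)\right) + \sqrt{-7}\right)^{2} = \left(\left(4 - i \sqrt{2}\right) + i \sqrt{7}\right)^{2} = \left(4 + i \sqrt{7} - i \sqrt{2}\right)^{2}$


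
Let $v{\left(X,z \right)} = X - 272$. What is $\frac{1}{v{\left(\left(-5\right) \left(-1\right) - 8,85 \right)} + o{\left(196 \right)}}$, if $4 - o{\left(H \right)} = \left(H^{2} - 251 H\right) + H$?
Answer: $\frac{1}{10313} \approx 9.6965 \cdot 10^{-5}$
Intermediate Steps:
$v{\left(X,z \right)} = -272 + X$
$o{\left(H \right)} = 4 - H^{2} + 250 H$ ($o{\left(H \right)} = 4 - \left(\left(H^{2} - 251 H\right) + H\right) = 4 - \left(H^{2} - 250 H\right) = 4 - H^{2} + 250 H$)
$\frac{1}{v{\left(\left(-5\right) \left(-1\right) - 8,85 \right)} + o{\left(196 \right)}} = \frac{1}{\left(-272 - 3\right) + \left(4 - 196^{2} + 250 \cdot 196\right)} = \frac{1}{\left(-272 + \left(5 - 8\right)\right) + \left(4 - 38416 + 49000\right)} = \frac{1}{\left(-272 - 3\right) + \left(4 - 38416 + 49000\right)} = \frac{1}{-275 + 10588} = \frac{1}{10313}$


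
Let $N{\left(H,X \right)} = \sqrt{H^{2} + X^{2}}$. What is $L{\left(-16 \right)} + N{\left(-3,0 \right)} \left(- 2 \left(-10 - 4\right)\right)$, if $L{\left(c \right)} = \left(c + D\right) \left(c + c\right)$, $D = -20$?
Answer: $1236$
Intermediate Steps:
$L{\left(c \right)} = 2 c \left(-20 + c\right)$ ($L{\left(c \right)} = \left(c - 20\right) \left(c + c\right) = \left(-20 + c\right) 2 c = 2 c \left(-20 + c\right)$)
$L{\left(-16 \right)} + N{\left(-3,0 \right)} \left(- 2 \left(-10 - 4\right)\right) = 2 \left(-16\right) \left(-20 - 16\right) + \sqrt{\left(-3\right)^{2} + 0^{2}} \left(- 2 \left(-10 - 4\right)\right) = 2 \left(-16\right) \left(-36\right) + \sqrt{9 + 0} \left(\left(-2\right) \left(-14\right)\right) = 1152 + \sqrt{9} \cdot 28 = 1152 + 3 \cdot 28 = 1152 + 84 = 1236$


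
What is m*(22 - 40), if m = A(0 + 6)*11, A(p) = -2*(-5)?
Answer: -1980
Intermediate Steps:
A(p) = 10
m = 110 (m = 10*11 = 110)
m*(22 - 40) = 110*(22 - 40) = 110*(-18) = -1980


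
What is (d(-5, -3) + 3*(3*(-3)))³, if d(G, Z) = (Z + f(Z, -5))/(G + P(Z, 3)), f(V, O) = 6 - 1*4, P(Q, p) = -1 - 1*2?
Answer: -9938375/512 ≈ -19411.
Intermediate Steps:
P(Q, p) = -3 (P(Q, p) = -1 - 2 = -3)
f(V, O) = 2 (f(V, O) = 6 - 4 = 2)
d(G, Z) = (2 + Z)/(-3 + G) (d(G, Z) = (Z + 2)/(G - 3) = (2 + Z)/(-3 + G))
(d(-5, -3) + 3*(3*(-3)))³ = ((2 - 3)/(-3 - 5) + 3*(3*(-3)))³ = (-1/(-8) + 3*(-9))³ = (-⅛*(-1) - 27)³ = (⅛ - 27)³ = (-215/8)³ = -9938375/512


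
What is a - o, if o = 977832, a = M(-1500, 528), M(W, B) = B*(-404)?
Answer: -1191144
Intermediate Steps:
M(W, B) = -404*B
a = -213312 (a = -404*528 = -213312)
a - o = -213312 - 1*977832 = -213312 - 977832 = -1191144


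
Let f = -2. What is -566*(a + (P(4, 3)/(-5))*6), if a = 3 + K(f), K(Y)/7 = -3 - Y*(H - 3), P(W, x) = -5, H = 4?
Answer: -1132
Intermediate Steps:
K(Y) = -21 - 7*Y (K(Y) = 7*(-3 - Y*(4 - 3)) = 7*(-3 - Y) = -21 - 7*Y)
a = -4 (a = 3 + (-21 - 7*(-2)) = 3 + (-21 + 14) = 3 - 7 = -4)
-566*(a + (P(4, 3)/(-5))*6) = -566*(-4 - 5/(-5)*6) = -566*(-4 - 5*(-⅕)*6) = -566*(-4 + 1*6) = -566*(-4 + 6) = -566*2 = -1132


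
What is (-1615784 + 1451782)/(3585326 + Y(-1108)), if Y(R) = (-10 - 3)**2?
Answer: -164002/3585495 ≈ -0.045740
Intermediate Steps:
Y(R) = 169 (Y(R) = (-13)**2 = 169)
(-1615784 + 1451782)/(3585326 + Y(-1108)) = (-1615784 + 1451782)/(3585326 + 169) = -164002/3585495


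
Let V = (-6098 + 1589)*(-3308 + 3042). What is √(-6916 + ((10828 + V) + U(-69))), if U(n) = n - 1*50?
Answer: √1203187 ≈ 1096.9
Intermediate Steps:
U(n) = -50 + n (U(n) = n - 50 = -50 + n)
V = 1199394 (V = -4509*(-266) = 1199394)
√(-6916 + ((10828 + V) + U(-69))) = √(-6916 + ((10828 + 1199394) + (-50 - 69))) = √(-6916 + (1210222 - 119)) = √(-6916 + 1210103) = √1203187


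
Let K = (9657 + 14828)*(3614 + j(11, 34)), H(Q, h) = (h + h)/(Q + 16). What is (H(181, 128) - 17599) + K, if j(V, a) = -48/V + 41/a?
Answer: 6512683899597/73678 ≈ 8.8394e+7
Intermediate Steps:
H(Q, h) = 2*h/(16 + Q) (H(Q, h) = (2*h)/(16 + Q) = 2*h/(16 + Q))
K = 33065890675/374 (K = (9657 + 14828)*(3614 + (-48/11 + 41/34)) = 24485*(3614 + (-48*1/11 + 41*(1/34))) = 24485*(3614 + (-48/11 + 41/34)) = 24485*(3614 - 1181/374) = 24485*(1350455/374) = 33065890675/374 ≈ 8.8412e+7)
(H(181, 128) - 17599) + K = (2*128/(16 + 181) - 17599) + 33065890675/374 = (2*128/197 - 17599) + 33065890675/374 = (2*128*(1/197) - 17599) + 33065890675/374 = (256/197 - 17599) + 33065890675/374 = -3466747/197 + 33065890675/374 = 6512683899597/73678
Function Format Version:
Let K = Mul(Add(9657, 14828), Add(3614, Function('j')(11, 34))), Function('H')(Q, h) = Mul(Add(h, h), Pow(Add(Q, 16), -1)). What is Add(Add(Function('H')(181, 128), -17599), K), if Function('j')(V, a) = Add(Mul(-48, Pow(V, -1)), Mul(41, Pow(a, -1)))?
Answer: Rational(6512683899597, 73678) ≈ 8.8394e+7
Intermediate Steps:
Function('H')(Q, h) = Mul(2, h, Pow(Add(16, Q), -1)) (Function('H')(Q, h) = Mul(Mul(2, h), Pow(Add(16, Q), -1)) = Mul(2, h, Pow(Add(16, Q), -1)))
K = Rational(33065890675, 374) (K = Mul(Add(9657, 14828), Add(3614, Add(Mul(-48, Pow(11, -1)), Mul(41, Pow(34, -1))))) = Mul(24485, Add(3614, Add(Mul(-48, Rational(1, 11)), Mul(41, Rational(1, 34))))) = Mul(24485, Add(3614, Add(Rational(-48, 11), Rational(41, 34)))) = Mul(24485, Add(3614, Rational(-1181, 374))) = Mul(24485, Rational(1350455, 374)) = Rational(33065890675, 374) ≈ 8.8412e+7)
Add(Add(Function('H')(181, 128), -17599), K) = Add(Add(Mul(2, 128, Pow(Add(16, 181), -1)), -17599), Rational(33065890675, 374)) = Add(Add(Mul(2, 128, Pow(197, -1)), -17599), Rational(33065890675, 374)) = Add(Add(Mul(2, 128, Rational(1, 197)), -17599), Rational(33065890675, 374)) = Add(Add(Rational(256, 197), -17599), Rational(33065890675, 374)) = Add(Rational(-3466747, 197), Rational(33065890675, 374)) = Rational(6512683899597, 73678)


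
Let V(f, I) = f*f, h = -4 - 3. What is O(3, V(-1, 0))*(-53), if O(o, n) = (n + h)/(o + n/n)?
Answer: 159/2 ≈ 79.500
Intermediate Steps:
h = -7
V(f, I) = f²
O(o, n) = (-7 + n)/(1 + o) (O(o, n) = (n - 7)/(o + n/n) = (-7 + n)/(o + 1) = (-7 + n)/(1 + o))
O(3, V(-1, 0))*(-53) = ((-7 + (-1)²)/(1 + 3))*(-53) = ((-7 + 1)/4)*(-53) = ((¼)*(-6))*(-53) = -3/2*(-53) = 159/2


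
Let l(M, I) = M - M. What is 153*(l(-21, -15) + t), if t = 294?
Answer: 44982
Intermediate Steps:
l(M, I) = 0
153*(l(-21, -15) + t) = 153*(0 + 294) = 153*294 = 44982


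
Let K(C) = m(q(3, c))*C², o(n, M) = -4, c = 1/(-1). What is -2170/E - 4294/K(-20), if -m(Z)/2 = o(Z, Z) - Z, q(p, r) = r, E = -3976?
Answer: -105937/85200 ≈ -1.2434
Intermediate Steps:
c = -1
m(Z) = 8 + 2*Z (m(Z) = -2*(-4 - Z) = 8 + 2*Z)
K(C) = 6*C² (K(C) = (8 + 2*(-1))*C² = (8 - 2)*C² = 6*C²)
-2170/E - 4294/K(-20) = -2170/(-3976) - 4294/(6*(-20)²) = -2170*(-1/3976) - 4294/(6*400) = 155/284 - 4294/2400 = 155/284 - 4294*1/2400 = 155/284 - 2147/1200 = -105937/85200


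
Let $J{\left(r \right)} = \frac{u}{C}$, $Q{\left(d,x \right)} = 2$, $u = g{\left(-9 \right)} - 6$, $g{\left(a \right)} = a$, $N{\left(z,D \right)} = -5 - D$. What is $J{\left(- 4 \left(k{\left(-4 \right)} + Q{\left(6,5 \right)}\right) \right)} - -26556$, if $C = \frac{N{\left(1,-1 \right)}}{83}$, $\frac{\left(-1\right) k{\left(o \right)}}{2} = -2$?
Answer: $\frac{107469}{4} \approx 26867.0$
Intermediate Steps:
$u = -15$ ($u = -9 - 6 = -15$)
$k{\left(o \right)} = 4$ ($k{\left(o \right)} = \left(-2\right) \left(-2\right) = 4$)
$C = - \frac{4}{83}$ ($C = \frac{-5 - -1}{83} = \left(-5 + 1\right) \frac{1}{83} = \left(-4\right) \frac{1}{83} = - \frac{4}{83} \approx -0.048193$)
$J{\left(r \right)} = \frac{1245}{4}$ ($J{\left(r \right)} = - \frac{15}{- \frac{4}{83}} = \left(-15\right) \left(- \frac{83}{4}\right) = \frac{1245}{4}$)
$J{\left(- 4 \left(k{\left(-4 \right)} + Q{\left(6,5 \right)}\right) \right)} - -26556 = \frac{1245}{4} - -26556 = \frac{1245}{4} + 26556 = \frac{107469}{4}$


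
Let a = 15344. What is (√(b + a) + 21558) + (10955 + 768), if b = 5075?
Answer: 33281 + √20419 ≈ 33424.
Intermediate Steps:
(√(b + a) + 21558) + (10955 + 768) = (√(5075 + 15344) + 21558) + (10955 + 768) = (√20419 + 21558) + 11723 = (21558 + √20419) + 11723 = 33281 + √20419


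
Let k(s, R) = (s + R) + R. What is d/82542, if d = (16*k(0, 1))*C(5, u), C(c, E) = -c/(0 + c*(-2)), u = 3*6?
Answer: 8/41271 ≈ 0.00019384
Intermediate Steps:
u = 18
k(s, R) = s + 2*R (k(s, R) = (R + s) + R = s + 2*R)
C(c, E) = ½ (C(c, E) = -c/(0 - 2*c) = -c/((-2*c)) = -c*(-1/(2*c)) = -1*(-½) = ½)
d = 16 (d = (16*(0 + 2*1))*(½) = (16*(0 + 2))*(½) = (16*2)*(½) = 32*(½) = 16)
d/82542 = 16/82542 = 16*(1/82542) = 8/41271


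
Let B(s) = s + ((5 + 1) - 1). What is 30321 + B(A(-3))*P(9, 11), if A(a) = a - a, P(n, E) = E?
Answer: 30376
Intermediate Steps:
A(a) = 0
B(s) = 5 + s (B(s) = s + (6 - 1) = s + 5 = 5 + s)
30321 + B(A(-3))*P(9, 11) = 30321 + (5 + 0)*11 = 30321 + 5*11 = 30321 + 55 = 30376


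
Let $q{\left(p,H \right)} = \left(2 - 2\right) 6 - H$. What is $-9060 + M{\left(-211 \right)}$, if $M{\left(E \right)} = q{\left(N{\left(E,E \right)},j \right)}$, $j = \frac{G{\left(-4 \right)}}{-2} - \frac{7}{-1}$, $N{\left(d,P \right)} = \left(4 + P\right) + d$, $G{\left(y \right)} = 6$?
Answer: $-9064$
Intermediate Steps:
$N{\left(d,P \right)} = 4 + P + d$
$j = 4$ ($j = \frac{6}{-2} - \frac{7}{-1} = 6 \left(- \frac{1}{2}\right) - -7 = -3 + 7 = 4$)
$q{\left(p,H \right)} = - H$ ($q{\left(p,H \right)} = 0 \cdot 6 - H = 0 - H = - H$)
$M{\left(E \right)} = -4$ ($M{\left(E \right)} = \left(-1\right) 4 = -4$)
$-9060 + M{\left(-211 \right)} = -9060 - 4 = -9064$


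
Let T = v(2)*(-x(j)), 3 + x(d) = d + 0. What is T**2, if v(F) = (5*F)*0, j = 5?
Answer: 0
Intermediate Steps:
v(F) = 0
x(d) = -3 + d (x(d) = -3 + (d + 0) = -3 + d)
T = 0 (T = 0*(-(-3 + 5)) = 0*(-1*2) = 0*(-2) = 0)
T**2 = 0**2 = 0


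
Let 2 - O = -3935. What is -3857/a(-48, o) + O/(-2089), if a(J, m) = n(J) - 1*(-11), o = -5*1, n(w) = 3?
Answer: -1158913/4178 ≈ -277.38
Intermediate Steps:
O = 3937 (O = 2 - 1*(-3935) = 2 + 3935 = 3937)
o = -5
a(J, m) = 14 (a(J, m) = 3 - 1*(-11) = 3 + 11 = 14)
-3857/a(-48, o) + O/(-2089) = -3857/14 + 3937/(-2089) = -3857*1/14 + 3937*(-1/2089) = -551/2 - 3937/2089 = -1158913/4178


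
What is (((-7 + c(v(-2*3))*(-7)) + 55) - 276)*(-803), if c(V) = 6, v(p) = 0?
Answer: 216810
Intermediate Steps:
(((-7 + c(v(-2*3))*(-7)) + 55) - 276)*(-803) = (((-7 + 6*(-7)) + 55) - 276)*(-803) = (((-7 - 42) + 55) - 276)*(-803) = ((-49 + 55) - 276)*(-803) = (6 - 276)*(-803) = -270*(-803) = 216810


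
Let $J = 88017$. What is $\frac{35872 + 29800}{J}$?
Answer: $\frac{65672}{88017} \approx 0.74613$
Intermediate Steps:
$\frac{35872 + 29800}{J} = \frac{35872 + 29800}{88017} = 65672 \cdot \frac{1}{88017} = \frac{65672}{88017}$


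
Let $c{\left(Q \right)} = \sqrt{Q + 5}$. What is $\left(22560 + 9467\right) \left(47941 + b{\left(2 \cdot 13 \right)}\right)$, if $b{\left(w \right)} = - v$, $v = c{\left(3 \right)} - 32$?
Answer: $1536431271 - 64054 \sqrt{2} \approx 1.5363 \cdot 10^{9}$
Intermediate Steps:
$c{\left(Q \right)} = \sqrt{5 + Q}$
$v = -32 + 2 \sqrt{2}$ ($v = \sqrt{5 + 3} - 32 = \sqrt{8} - 32 = 2 \sqrt{2} - 32 = -32 + 2 \sqrt{2} \approx -29.172$)
$b{\left(w \right)} = 32 - 2 \sqrt{2}$ ($b{\left(w \right)} = - (-32 + 2 \sqrt{2}) = 32 - 2 \sqrt{2}$)
$\left(22560 + 9467\right) \left(47941 + b{\left(2 \cdot 13 \right)}\right) = \left(22560 + 9467\right) \left(47941 + \left(32 - 2 \sqrt{2}\right)\right) = 32027 \left(47973 - 2 \sqrt{2}\right) = 1536431271 - 64054 \sqrt{2}$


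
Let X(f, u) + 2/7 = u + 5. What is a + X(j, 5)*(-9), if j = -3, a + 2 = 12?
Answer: -542/7 ≈ -77.429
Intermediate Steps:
a = 10 (a = -2 + 12 = 10)
X(f, u) = 33/7 + u (X(f, u) = -2/7 + (u + 5) = -2/7 + (5 + u) = 33/7 + u)
a + X(j, 5)*(-9) = 10 + (33/7 + 5)*(-9) = 10 + (68/7)*(-9) = 10 - 612/7 = -542/7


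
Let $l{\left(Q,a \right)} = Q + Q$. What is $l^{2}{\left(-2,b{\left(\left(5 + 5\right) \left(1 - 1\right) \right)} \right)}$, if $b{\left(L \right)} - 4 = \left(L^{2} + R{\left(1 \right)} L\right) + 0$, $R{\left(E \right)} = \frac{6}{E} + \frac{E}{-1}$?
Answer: $16$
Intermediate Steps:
$R{\left(E \right)} = - E + \frac{6}{E}$ ($R{\left(E \right)} = \frac{6}{E} + E \left(-1\right) = \frac{6}{E} - E = - E + \frac{6}{E}$)
$b{\left(L \right)} = 4 + L^{2} + 5 L$ ($b{\left(L \right)} = 4 + \left(\left(L^{2} + \left(\left(-1\right) 1 + \frac{6}{1}\right) L\right) + 0\right) = 4 + \left(\left(L^{2} + \left(-1 + 6 \cdot 1\right) L\right) + 0\right) = 4 + \left(\left(L^{2} + \left(-1 + 6\right) L\right) + 0\right) = 4 + \left(\left(L^{2} + 5 L\right) + 0\right) = 4 + \left(L^{2} + 5 L\right) = 4 + L^{2} + 5 L$)
$l{\left(Q,a \right)} = 2 Q$
$l^{2}{\left(-2,b{\left(\left(5 + 5\right) \left(1 - 1\right) \right)} \right)} = \left(2 \left(-2\right)\right)^{2} = \left(-4\right)^{2} = 16$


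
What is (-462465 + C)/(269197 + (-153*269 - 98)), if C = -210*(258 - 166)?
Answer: -481785/227942 ≈ -2.1136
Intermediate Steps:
C = -19320 (C = -210*92 = -19320)
(-462465 + C)/(269197 + (-153*269 - 98)) = (-462465 - 19320)/(269197 + (-153*269 - 98)) = -481785/(269197 + (-41157 - 98)) = -481785/(269197 - 41255) = -481785/227942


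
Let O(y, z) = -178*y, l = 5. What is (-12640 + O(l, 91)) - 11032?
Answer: -24562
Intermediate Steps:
(-12640 + O(l, 91)) - 11032 = (-12640 - 178*5) - 11032 = (-12640 - 890) - 11032 = -13530 - 11032 = -24562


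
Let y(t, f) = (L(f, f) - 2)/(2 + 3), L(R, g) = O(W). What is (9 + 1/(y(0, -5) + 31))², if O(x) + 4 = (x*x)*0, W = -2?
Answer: 1811716/22201 ≈ 81.605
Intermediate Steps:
O(x) = -4 (O(x) = -4 + (x*x)*0 = -4 + x²*0 = -4 + 0 = -4)
L(R, g) = -4
y(t, f) = -6/5 (y(t, f) = (-4 - 2)/(2 + 3) = -6/5)
(9 + 1/(y(0, -5) + 31))² = (9 + 1/(-6/5 + 31))² = (9 + 1/(149/5))² = (9 + 5/149)² = (1346/149)² = 1811716/22201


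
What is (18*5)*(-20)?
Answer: -1800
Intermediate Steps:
(18*5)*(-20) = 90*(-20) = -1800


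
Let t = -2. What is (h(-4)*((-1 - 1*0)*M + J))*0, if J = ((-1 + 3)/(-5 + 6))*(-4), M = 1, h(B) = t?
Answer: 0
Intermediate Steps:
h(B) = -2
J = -8 (J = (2/1)*(-4) = (2*1)*(-4) = 2*(-4) = -8)
(h(-4)*((-1 - 1*0)*M + J))*0 = -2*((-1 - 1*0)*1 - 8)*0 = -2*((-1 + 0)*1 - 8)*0 = -2*(-1*1 - 8)*0 = -2*(-1 - 8)*0 = -2*(-9)*0 = 18*0 = 0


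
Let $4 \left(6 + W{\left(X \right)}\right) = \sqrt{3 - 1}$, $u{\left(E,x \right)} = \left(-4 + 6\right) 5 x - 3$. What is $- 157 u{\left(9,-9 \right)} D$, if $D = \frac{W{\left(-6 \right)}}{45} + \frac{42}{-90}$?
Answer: $- \frac{43803}{5} + \frac{4867 \sqrt{2}}{60} \approx -8645.9$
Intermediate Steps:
$u{\left(E,x \right)} = -3 + 10 x$ ($u{\left(E,x \right)} = 2 \cdot 5 x - 3 = 10 x - 3 = -3 + 10 x$)
$W{\left(X \right)} = -6 + \frac{\sqrt{2}}{4}$ ($W{\left(X \right)} = -6 + \frac{\sqrt{3 - 1}}{4} = -6 + \frac{\sqrt{2}}{4}$)
$D = - \frac{3}{5} + \frac{\sqrt{2}}{180}$ ($D = \frac{-6 + \frac{\sqrt{2}}{4}}{45} + \frac{42}{-90} = \left(-6 + \frac{\sqrt{2}}{4}\right) \frac{1}{45} + 42 \left(- \frac{1}{90}\right) = \left(- \frac{2}{15} + \frac{\sqrt{2}}{180}\right) - \frac{7}{15} = - \frac{3}{5} + \frac{\sqrt{2}}{180} \approx -0.59214$)
$- 157 u{\left(9,-9 \right)} D = - 157 \left(-3 + 10 \left(-9\right)\right) \left(- \frac{3}{5} + \frac{\sqrt{2}}{180}\right) = - 157 \left(-3 - 90\right) \left(- \frac{3}{5} + \frac{\sqrt{2}}{180}\right) = \left(-157\right) \left(-93\right) \left(- \frac{3}{5} + \frac{\sqrt{2}}{180}\right) = 14601 \left(- \frac{3}{5} + \frac{\sqrt{2}}{180}\right) = - \frac{43803}{5} + \frac{4867 \sqrt{2}}{60}$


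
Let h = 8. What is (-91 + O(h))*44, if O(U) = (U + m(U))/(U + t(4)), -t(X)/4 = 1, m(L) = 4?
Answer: -3872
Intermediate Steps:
t(X) = -4 (t(X) = -4*1 = -4)
O(U) = (4 + U)/(-4 + U) (O(U) = (U + 4)/(U - 4) = (4 + U)/(-4 + U))
(-91 + O(h))*44 = (-91 + (4 + 8)/(-4 + 8))*44 = (-91 + 12/4)*44 = (-91 + (1/4)*12)*44 = (-91 + 3)*44 = -88*44 = -3872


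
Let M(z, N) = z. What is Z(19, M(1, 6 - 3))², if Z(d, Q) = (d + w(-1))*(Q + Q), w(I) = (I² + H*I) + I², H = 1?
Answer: 1600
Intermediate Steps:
w(I) = I + 2*I² (w(I) = (I² + 1*I) + I² = (I² + I) + I² = (I + I²) + I² = I + 2*I²)
Z(d, Q) = 2*Q*(1 + d) (Z(d, Q) = (d - (1 + 2*(-1)))*(Q + Q) = (d - (1 - 2))*(2*Q) = (d - 1*(-1))*(2*Q) = (d + 1)*(2*Q) = (1 + d)*(2*Q) = 2*Q*(1 + d))
Z(19, M(1, 6 - 3))² = (2*1*(1 + 19))² = (2*1*20)² = 40² = 1600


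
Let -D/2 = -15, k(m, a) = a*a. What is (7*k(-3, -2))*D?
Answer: 840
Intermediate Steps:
k(m, a) = a²
D = 30 (D = -2*(-15) = 30)
(7*k(-3, -2))*D = (7*(-2)²)*30 = (7*4)*30 = 28*30 = 840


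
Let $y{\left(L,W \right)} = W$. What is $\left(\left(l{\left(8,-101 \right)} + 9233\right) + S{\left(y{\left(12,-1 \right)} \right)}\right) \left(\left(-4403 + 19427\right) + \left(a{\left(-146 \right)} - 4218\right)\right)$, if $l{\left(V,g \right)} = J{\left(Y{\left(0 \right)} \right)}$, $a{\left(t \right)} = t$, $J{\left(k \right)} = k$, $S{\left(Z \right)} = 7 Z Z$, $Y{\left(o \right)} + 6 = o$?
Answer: $98434440$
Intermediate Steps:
$Y{\left(o \right)} = -6 + o$
$S{\left(Z \right)} = 7 Z^{2}$
$l{\left(V,g \right)} = -6$ ($l{\left(V,g \right)} = -6 + 0 = -6$)
$\left(\left(l{\left(8,-101 \right)} + 9233\right) + S{\left(y{\left(12,-1 \right)} \right)}\right) \left(\left(-4403 + 19427\right) + \left(a{\left(-146 \right)} - 4218\right)\right) = \left(\left(-6 + 9233\right) + 7 \left(-1\right)^{2}\right) \left(\left(-4403 + 19427\right) - 4364\right) = \left(9227 + 7 \cdot 1\right) \left(15024 - 4364\right) = \left(9227 + 7\right) 10660 = 9234 \cdot 10660 = 98434440$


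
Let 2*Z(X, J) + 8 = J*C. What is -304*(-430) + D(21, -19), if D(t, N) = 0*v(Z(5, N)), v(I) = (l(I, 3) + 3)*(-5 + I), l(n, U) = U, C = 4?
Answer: 130720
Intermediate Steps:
Z(X, J) = -4 + 2*J (Z(X, J) = -4 + (J*4)/2 = -4 + (4*J)/2 = -4 + 2*J)
v(I) = -30 + 6*I (v(I) = (3 + 3)*(-5 + I) = 6*(-5 + I) = -30 + 6*I)
D(t, N) = 0 (D(t, N) = 0*(-30 + 6*(-4 + 2*N)) = 0*(-30 + (-24 + 12*N)) = 0*(-54 + 12*N) = 0)
-304*(-430) + D(21, -19) = -304*(-430) + 0 = 130720 + 0 = 130720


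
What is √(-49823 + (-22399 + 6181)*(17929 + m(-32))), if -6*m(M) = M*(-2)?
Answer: I*√290649353 ≈ 17048.0*I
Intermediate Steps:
m(M) = M/3 (m(M) = -M*(-2)/6 = -(-1)*M/3 = M/3)
√(-49823 + (-22399 + 6181)*(17929 + m(-32))) = √(-49823 + (-22399 + 6181)*(17929 + (⅓)*(-32))) = √(-49823 - 16218*(17929 - 32/3)) = √(-49823 - 16218*53755/3) = √(-49823 - 290599530) = √(-290649353) = I*√290649353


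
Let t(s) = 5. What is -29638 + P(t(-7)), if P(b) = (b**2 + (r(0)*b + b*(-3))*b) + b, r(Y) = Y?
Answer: -29683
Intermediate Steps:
P(b) = b - 2*b**2 (P(b) = (b**2 + (0*b + b*(-3))*b) + b = (b**2 + (0 - 3*b)*b) + b = (b**2 + (-3*b)*b) + b = (b**2 - 3*b**2) + b = -2*b**2 + b = b - 2*b**2)
-29638 + P(t(-7)) = -29638 + 5*(1 - 2*5) = -29638 + 5*(1 - 10) = -29638 + 5*(-9) = -29638 - 45 = -29683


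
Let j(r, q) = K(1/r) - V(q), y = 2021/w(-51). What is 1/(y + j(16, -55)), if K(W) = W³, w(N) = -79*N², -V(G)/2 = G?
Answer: -841641984/92588690777 ≈ -0.0090901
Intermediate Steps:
V(G) = -2*G
y = -2021/205479 (y = 2021/((-79*(-51)²)) = 2021/((-79*2601)) = 2021/(-205479) = 2021*(-1/205479) = -2021/205479 ≈ -0.0098356)
j(r, q) = r⁻³ + 2*q (j(r, q) = (1/r)³ - (-2)*q = r⁻³ + 2*q)
1/(y + j(16, -55)) = 1/(-2021/205479 + (16⁻³ + 2*(-55))) = 1/(-2021/205479 + (1/4096 - 110)) = 1/(-2021/205479 - 450559/4096) = 1/(-92588690777/841641984) = -841641984/92588690777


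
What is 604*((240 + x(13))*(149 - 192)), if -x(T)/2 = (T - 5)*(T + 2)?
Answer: 0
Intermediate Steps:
x(T) = -2*(-5 + T)*(2 + T) (x(T) = -2*(T - 5)*(T + 2) = -2*(-5 + T)*(2 + T))
604*((240 + x(13))*(149 - 192)) = 604*((240 + (20 - 2*13² + 6*13))*(149 - 192)) = 604*((240 + (20 - 2*169 + 78))*(-43)) = 604*((240 + (20 - 338 + 78))*(-43)) = 604*((240 - 240)*(-43)) = 604*(0*(-43)) = 604*0 = 0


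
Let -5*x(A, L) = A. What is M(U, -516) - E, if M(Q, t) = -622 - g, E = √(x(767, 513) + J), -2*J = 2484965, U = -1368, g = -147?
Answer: -475 - I*√124263590/10 ≈ -475.0 - 1114.7*I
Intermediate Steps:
x(A, L) = -A/5
J = -2484965/2 (J = -½*2484965 = -2484965/2 ≈ -1.2425e+6)
E = I*√124263590/10 (E = √(-⅕*767 - 2484965/2) = √(-767/5 - 2484965/2) = √(-12426359/10) = I*√124263590/10 ≈ 1114.7*I)
M(Q, t) = -475 (M(Q, t) = -622 - 1*(-147) = -622 + 147 = -475)
M(U, -516) - E = -475 - I*√124263590/10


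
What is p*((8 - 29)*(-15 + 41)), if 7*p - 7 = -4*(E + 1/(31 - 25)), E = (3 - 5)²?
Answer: 754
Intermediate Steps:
E = 4 (E = (-2)² = 4)
p = -29/21 (p = 1 + (-4*(4 + 1/(31 - 25)))/7 = 1 + (-4*(4 + 1/6))/7 = 1 + (-4*(4 + ⅙))/7 = 1 + (-4*25/6)/7 = 1 + (⅐)*(-50/3) = 1 - 50/21 = -29/21 ≈ -1.3810)
p*((8 - 29)*(-15 + 41)) = -29*(8 - 29)*(-15 + 41)/21 = -(-29)*26 = -29/21*(-546) = 754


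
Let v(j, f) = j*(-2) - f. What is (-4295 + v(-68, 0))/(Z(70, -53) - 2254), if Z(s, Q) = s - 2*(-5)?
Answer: 4159/2174 ≈ 1.9131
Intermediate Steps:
v(j, f) = -f - 2*j (v(j, f) = -2*j - f = -f - 2*j)
Z(s, Q) = 10 + s (Z(s, Q) = s + 10 = 10 + s)
(-4295 + v(-68, 0))/(Z(70, -53) - 2254) = (-4295 + (-1*0 - 2*(-68)))/((10 + 70) - 2254) = (-4295 + (0 + 136))/(80 - 2254) = (-4295 + 136)/(-2174) = -4159*(-1/2174) = 4159/2174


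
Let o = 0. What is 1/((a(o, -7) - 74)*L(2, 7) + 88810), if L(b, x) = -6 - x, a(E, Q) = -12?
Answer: 1/89928 ≈ 1.1120e-5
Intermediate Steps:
1/((a(o, -7) - 74)*L(2, 7) + 88810) = 1/((-12 - 74)*(-6 - 1*7) + 88810) = 1/(-86*(-6 - 7) + 88810) = 1/(-86*(-13) + 88810) = 1/(1118 + 88810) = 1/89928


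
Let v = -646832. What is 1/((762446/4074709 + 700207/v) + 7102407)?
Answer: 2635652171888/18719472075217240725 ≈ 1.4080e-7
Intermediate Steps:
1/((762446/4074709 + 700207/v) + 7102407) = 1/((762446/4074709 + 700207/(-646832)) + 7102407) = 1/((762446*(1/4074709) + 700207*(-1/646832)) + 7102407) = 1/((762446/4074709 - 700207/646832) + 7102407) = 1/(-2359965293691/2635652171888 + 7102407) = 1/(18719472075217240725/2635652171888) = 2635652171888/18719472075217240725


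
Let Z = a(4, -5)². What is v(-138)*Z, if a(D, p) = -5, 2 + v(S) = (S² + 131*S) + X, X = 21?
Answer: 24625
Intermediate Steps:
v(S) = 19 + S² + 131*S (v(S) = -2 + ((S² + 131*S) + 21) = -2 + (21 + S² + 131*S) = 19 + S² + 131*S)
Z = 25 (Z = (-5)² = 25)
v(-138)*Z = (19 + (-138)² + 131*(-138))*25 = (19 + 19044 - 18078)*25 = 985*25 = 24625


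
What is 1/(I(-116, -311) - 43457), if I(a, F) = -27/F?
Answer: -311/13515100 ≈ -2.3011e-5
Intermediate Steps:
1/(I(-116, -311) - 43457) = 1/(-27/(-311) - 43457) = 1/(-27*(-1/311) - 43457) = 1/(27/311 - 43457) = 1/(-13515100/311) = -311/13515100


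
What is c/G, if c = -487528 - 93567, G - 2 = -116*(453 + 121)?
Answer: 581095/66582 ≈ 8.7275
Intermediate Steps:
G = -66582 (G = 2 - 116*(453 + 121) = 2 - 116*574 = 2 - 66584 = -66582)
c = -581095
c/G = -581095/(-66582) = -581095*(-1/66582) = 581095/66582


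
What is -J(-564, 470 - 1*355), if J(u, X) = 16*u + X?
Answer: 8909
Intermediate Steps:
J(u, X) = X + 16*u
-J(-564, 470 - 1*355) = -((470 - 1*355) + 16*(-564)) = -((470 - 355) - 9024) = -(115 - 9024) = -1*(-8909) = 8909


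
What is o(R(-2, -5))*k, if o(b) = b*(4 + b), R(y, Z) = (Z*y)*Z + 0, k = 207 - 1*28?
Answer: 411700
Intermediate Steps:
k = 179 (k = 207 - 28 = 179)
R(y, Z) = y*Z² (R(y, Z) = y*Z² + 0 = y*Z²)
o(R(-2, -5))*k = ((-2*(-5)²)*(4 - 2*(-5)²))*179 = ((-2*25)*(4 - 2*25))*179 = -50*(4 - 50)*179 = -50*(-46)*179 = 2300*179 = 411700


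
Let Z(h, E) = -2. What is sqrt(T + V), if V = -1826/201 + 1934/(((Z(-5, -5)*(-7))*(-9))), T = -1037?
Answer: 2*I*sqrt(525316582)/1407 ≈ 32.58*I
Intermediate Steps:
V = -103135/4221 (V = -1826/201 + 1934/((-2*(-7)*(-9))) = -1826*1/201 + 1934/((14*(-9))) = -1826/201 + 1934/(-126) = -1826/201 + 1934*(-1/126) = -1826/201 - 967/63 = -103135/4221 ≈ -24.434)
sqrt(T + V) = sqrt(-1037 - 103135/4221) = sqrt(-4480312/4221) = 2*I*sqrt(525316582)/1407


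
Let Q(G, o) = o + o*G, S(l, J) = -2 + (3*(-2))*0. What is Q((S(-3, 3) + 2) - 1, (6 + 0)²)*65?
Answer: 0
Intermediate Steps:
S(l, J) = -2 (S(l, J) = -2 - 6*0 = -2 + 0 = -2)
Q(G, o) = o + G*o
Q((S(-3, 3) + 2) - 1, (6 + 0)²)*65 = ((6 + 0)²*(1 + ((-2 + 2) - 1)))*65 = (6²*(1 + (0 - 1)))*65 = (36*(1 - 1))*65 = (36*0)*65 = 0*65 = 0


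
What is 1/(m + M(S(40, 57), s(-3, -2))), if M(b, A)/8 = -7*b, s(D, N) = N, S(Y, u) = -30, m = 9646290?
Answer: 1/9647970 ≈ 1.0365e-7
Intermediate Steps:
M(b, A) = -56*b (M(b, A) = 8*(-7*b) = -56*b)
1/(m + M(S(40, 57), s(-3, -2))) = 1/(9646290 - 56*(-30)) = 1/(9646290 + 1680) = 1/9647970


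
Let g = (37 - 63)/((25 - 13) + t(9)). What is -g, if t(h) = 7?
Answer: 26/19 ≈ 1.3684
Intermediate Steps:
g = -26/19 (g = (37 - 63)/((25 - 13) + 7) = -26/(12 + 7) = -26/19 ≈ -1.3684)
-g = -1*(-26/19) = 26/19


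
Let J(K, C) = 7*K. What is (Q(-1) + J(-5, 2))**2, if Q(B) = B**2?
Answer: 1156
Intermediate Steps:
(Q(-1) + J(-5, 2))**2 = ((-1)**2 + 7*(-5))**2 = (1 - 35)**2 = (-34)**2 = 1156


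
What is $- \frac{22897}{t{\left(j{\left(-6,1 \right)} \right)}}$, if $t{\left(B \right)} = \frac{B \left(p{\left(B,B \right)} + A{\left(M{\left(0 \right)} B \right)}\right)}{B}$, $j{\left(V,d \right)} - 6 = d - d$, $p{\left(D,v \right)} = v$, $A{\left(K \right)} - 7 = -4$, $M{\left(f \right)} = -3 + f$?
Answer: $- \frac{22897}{9} \approx -2544.1$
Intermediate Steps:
$A{\left(K \right)} = 3$ ($A{\left(K \right)} = 7 - 4 = 3$)
$j{\left(V,d \right)} = 6$ ($j{\left(V,d \right)} = 6 + \left(d - d\right) = 6 + 0 = 6$)
$t{\left(B \right)} = 3 + B$ ($t{\left(B \right)} = \frac{B \left(B + 3\right)}{B} = \frac{B \left(3 + B\right)}{B} = 3 + B$)
$- \frac{22897}{t{\left(j{\left(-6,1 \right)} \right)}} = - \frac{22897}{3 + 6} = - \frac{22897}{9}$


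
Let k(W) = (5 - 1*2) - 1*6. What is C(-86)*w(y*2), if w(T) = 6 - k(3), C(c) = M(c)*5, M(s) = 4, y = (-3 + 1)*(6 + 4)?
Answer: 180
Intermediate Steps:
k(W) = -3 (k(W) = (5 - 2) - 6 = 3 - 6 = -3)
y = -20 (y = -2*10 = -20)
C(c) = 20 (C(c) = 4*5 = 20)
w(T) = 9 (w(T) = 6 - 1*(-3) = 6 + 3 = 9)
C(-86)*w(y*2) = 20*9 = 180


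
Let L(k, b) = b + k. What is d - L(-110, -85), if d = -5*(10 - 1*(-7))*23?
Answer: -1760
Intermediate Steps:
d = -1955 (d = -5*(10 + 7)*23 = -5*17*23 = -85*23 = -1955)
d - L(-110, -85) = -1955 - (-85 - 110) = -1955 - 1*(-195) = -1955 + 195 = -1760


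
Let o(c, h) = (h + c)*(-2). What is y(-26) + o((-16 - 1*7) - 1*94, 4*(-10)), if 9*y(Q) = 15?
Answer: 947/3 ≈ 315.67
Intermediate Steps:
y(Q) = 5/3 (y(Q) = (1/9)*15 = 5/3)
o(c, h) = -2*c - 2*h (o(c, h) = (c + h)*(-2) = -2*c - 2*h)
y(-26) + o((-16 - 1*7) - 1*94, 4*(-10)) = 5/3 + (-2*((-16 - 1*7) - 1*94) - 8*(-10)) = 5/3 + (-2*((-16 - 7) - 94) - 2*(-40)) = 5/3 + (-2*(-23 - 94) + 80) = 5/3 + (-2*(-117) + 80) = 5/3 + (234 + 80) = 5/3 + 314 = 947/3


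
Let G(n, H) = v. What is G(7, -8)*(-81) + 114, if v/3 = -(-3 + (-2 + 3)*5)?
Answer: 600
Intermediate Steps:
v = -6 (v = 3*(-(-3 + (-2 + 3)*5)) = 3*(-(-3 + 1*5)) = 3*(-(-3 + 5)) = 3*(-1*2) = 3*(-2) = -6)
G(n, H) = -6
G(7, -8)*(-81) + 114 = -6*(-81) + 114 = 486 + 114 = 600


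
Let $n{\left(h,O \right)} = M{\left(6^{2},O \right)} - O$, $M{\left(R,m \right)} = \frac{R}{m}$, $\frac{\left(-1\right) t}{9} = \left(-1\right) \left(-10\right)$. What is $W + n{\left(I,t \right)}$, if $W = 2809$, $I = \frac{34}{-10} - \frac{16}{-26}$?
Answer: $\frac{14493}{5} \approx 2898.6$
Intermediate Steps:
$t = -90$ ($t = - 9 \left(\left(-1\right) \left(-10\right)\right) = \left(-9\right) 10 = -90$)
$I = - \frac{181}{65}$ ($I = 34 \left(- \frac{1}{10}\right) - - \frac{8}{13} = - \frac{17}{5} + \frac{8}{13} = - \frac{181}{65} \approx -2.7846$)
$n{\left(h,O \right)} = - O + \frac{36}{O}$ ($n{\left(h,O \right)} = \frac{6^{2}}{O} - O = \frac{36}{O} - O = - O + \frac{36}{O}$)
$W + n{\left(I,t \right)} = 2809 + \left(\left(-1\right) \left(-90\right) + \frac{36}{-90}\right) = 2809 + \left(90 + 36 \left(- \frac{1}{90}\right)\right) = 2809 + \left(90 - \frac{2}{5}\right) = 2809 + \frac{448}{5} = \frac{14493}{5}$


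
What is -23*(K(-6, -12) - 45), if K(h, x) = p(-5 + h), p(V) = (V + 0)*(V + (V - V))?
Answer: -1748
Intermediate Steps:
p(V) = V**2 (p(V) = V*(V + 0) = V*V = V**2)
K(h, x) = (-5 + h)**2
-23*(K(-6, -12) - 45) = -23*((-5 - 6)**2 - 45) = -23*((-11)**2 - 45) = -23*(121 - 45) = -23*76 = -1748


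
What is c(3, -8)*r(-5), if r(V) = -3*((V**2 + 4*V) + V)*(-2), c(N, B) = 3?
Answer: 0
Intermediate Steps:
r(V) = 6*V**2 + 30*V (r(V) = -3*(V**2 + 5*V)*(-2) = (-15*V - 3*V**2)*(-2) = 6*V**2 + 30*V)
c(3, -8)*r(-5) = 3*(6*(-5)*(5 - 5)) = 3*(6*(-5)*0) = 3*0 = 0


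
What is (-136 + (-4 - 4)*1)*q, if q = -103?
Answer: 14832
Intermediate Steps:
(-136 + (-4 - 4)*1)*q = (-136 + (-4 - 4)*1)*(-103) = (-136 - 8*1)*(-103) = (-136 - 8)*(-103) = -144*(-103) = 14832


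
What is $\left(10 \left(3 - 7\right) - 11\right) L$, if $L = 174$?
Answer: $-8874$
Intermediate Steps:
$\left(10 \left(3 - 7\right) - 11\right) L = \left(10 \left(3 - 7\right) - 11\right) 174 = \left(10 \left(-4\right) - 11\right) 174 = \left(-40 - 11\right) 174 = \left(-51\right) 174 = -8874$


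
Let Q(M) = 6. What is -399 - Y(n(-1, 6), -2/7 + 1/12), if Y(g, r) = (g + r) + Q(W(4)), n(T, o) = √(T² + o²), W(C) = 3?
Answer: -34003/84 - √37 ≈ -410.88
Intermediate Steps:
Y(g, r) = 6 + g + r (Y(g, r) = (g + r) + 6 = 6 + g + r)
-399 - Y(n(-1, 6), -2/7 + 1/12) = -399 - (6 + √((-1)² + 6²) + (-2/7 + 1/12)) = -399 - (6 + √(1 + 36) + (-2*⅐ + 1*(1/12))) = -399 - (6 + √37 + (-2/7 + 1/12)) = -399 - (6 + √37 - 17/84) = -399 - (487/84 + √37) = -399 + (-487/84 - √37) = -34003/84 - √37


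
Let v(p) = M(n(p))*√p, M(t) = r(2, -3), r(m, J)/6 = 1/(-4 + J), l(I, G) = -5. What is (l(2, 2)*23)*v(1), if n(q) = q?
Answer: 690/7 ≈ 98.571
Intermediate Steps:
r(m, J) = 6/(-4 + J)
M(t) = -6/7 (M(t) = 6/(-4 - 3) = 6/(-7) = 6*(-⅐) = -6/7)
v(p) = -6*√p/7
(l(2, 2)*23)*v(1) = (-5*23)*(-6*√1/7) = -(-690)/7 = -115*(-6/7) = 690/7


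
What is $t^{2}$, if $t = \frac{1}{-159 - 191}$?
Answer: $\frac{1}{122500} \approx 8.1633 \cdot 10^{-6}$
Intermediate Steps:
$t = - \frac{1}{350}$ ($t = \frac{1}{-350} = - \frac{1}{350} \approx -0.0028571$)
$t^{2} = \left(- \frac{1}{350}\right)^{2} = \frac{1}{122500}$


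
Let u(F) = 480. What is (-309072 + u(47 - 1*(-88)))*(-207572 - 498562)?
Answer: 217907303328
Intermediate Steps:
(-309072 + u(47 - 1*(-88)))*(-207572 - 498562) = (-309072 + 480)*(-207572 - 498562) = -308592*(-706134) = 217907303328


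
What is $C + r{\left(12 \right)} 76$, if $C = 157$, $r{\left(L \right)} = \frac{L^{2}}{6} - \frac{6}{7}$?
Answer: $\frac{13411}{7} \approx 1915.9$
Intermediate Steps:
$r{\left(L \right)} = - \frac{6}{7} + \frac{L^{2}}{6}$ ($r{\left(L \right)} = L^{2} \cdot \frac{1}{6} - \frac{6}{7} = \frac{L^{2}}{6} - \frac{6}{7} = - \frac{6}{7} + \frac{L^{2}}{6}$)
$C + r{\left(12 \right)} 76 = 157 + \left(- \frac{6}{7} + \frac{12^{2}}{6}\right) 76 = 157 + \left(- \frac{6}{7} + \frac{1}{6} \cdot 144\right) 76 = 157 + \left(- \frac{6}{7} + 24\right) 76 = 157 + \frac{162}{7} \cdot 76 = 157 + \frac{12312}{7} = \frac{13411}{7}$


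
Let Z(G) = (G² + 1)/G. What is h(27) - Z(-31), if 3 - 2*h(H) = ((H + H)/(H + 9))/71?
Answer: 286321/8804 ≈ 32.522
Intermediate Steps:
Z(G) = (1 + G²)/G
h(H) = 3/2 - H/(71*(9 + H)) (h(H) = 3/2 - (H + H)/(H + 9)/(2*71) = 3/2 - (2*H)/(9 + H)/(2*71) = 3/2 - 2*H/(9 + H)/(2*71) = 3/2 - H/(71*(9 + H)))
h(27) - Z(-31) = (1917 + 211*27)/(142*(9 + 27)) - (-31 + 1/(-31)) = (1/142)*(1917 + 5697)/36 - (-31 - 1/31) = (1/142)*(1/36)*7614 - 1*(-962/31) = 423/284 + 962/31 = 286321/8804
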